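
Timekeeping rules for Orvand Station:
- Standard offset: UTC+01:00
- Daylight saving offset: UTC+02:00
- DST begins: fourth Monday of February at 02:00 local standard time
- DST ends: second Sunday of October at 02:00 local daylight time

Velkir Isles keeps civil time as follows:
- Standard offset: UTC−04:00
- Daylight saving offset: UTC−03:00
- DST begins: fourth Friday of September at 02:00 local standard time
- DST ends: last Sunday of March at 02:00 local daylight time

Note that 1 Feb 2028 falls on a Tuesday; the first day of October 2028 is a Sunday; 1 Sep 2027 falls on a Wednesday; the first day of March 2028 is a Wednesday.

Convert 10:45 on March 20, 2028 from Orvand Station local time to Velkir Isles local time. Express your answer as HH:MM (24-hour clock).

1 February 2028 is a Tuesday, so the first Monday is February 7 and the fourth is February 28.
1 October 2028 is a Sunday, so the first Sunday is October 1 and the second is October 8.
March 20, 2028 lies within the daylight-saving period (28 February – 8 October), so Orvand Station is on daylight time, UTC+02:00.
10:45 Orvand Station − 2h = 08:45 UTC.
1 September 2027 is a Wednesday, so the first Friday is September 3 and the fourth is September 24.
1 March 2028 is a Wednesday, so Sundays fall on 5, 12, 19, 26; the last is March 26.
At the standard offset (UTC−04:00), 08:45 UTC − 4h = 04:45 Velkir Isles standard time.
The standard-time date in Velkir Isles, March 20, 2028, falls between 24 September 2027 and 26 March 2028, so daylight saving is in effect and Velkir Isles is at UTC−03:00.
08:45 UTC − 3h = 05:45 Velkir Isles.

05:45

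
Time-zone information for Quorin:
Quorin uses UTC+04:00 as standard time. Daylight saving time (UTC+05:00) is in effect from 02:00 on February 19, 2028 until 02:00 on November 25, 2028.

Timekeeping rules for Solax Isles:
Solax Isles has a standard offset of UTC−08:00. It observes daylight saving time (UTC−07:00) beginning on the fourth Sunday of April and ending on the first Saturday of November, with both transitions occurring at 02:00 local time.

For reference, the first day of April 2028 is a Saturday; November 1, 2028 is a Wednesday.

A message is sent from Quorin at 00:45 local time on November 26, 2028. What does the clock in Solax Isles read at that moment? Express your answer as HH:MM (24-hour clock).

12:45

November 26, 2028 is outside the daylight-saving period (19 February – 25 November), so Quorin is on standard time, UTC+04:00.
00:45 Quorin − 4h = 20:45 UTC (rolling into the previous day, 25 November 2028).
1 April 2028 is a Saturday, so the first Sunday is April 2 and the fourth is April 23.
1 November 2028 is a Wednesday, so the first Saturday is November 4.
At the standard offset (UTC−08:00), 20:45 UTC − 8h = 12:45 Solax Isles standard time.
Daylight saving runs 23 April – 4 November; the standard-time date in Solax Isles, November 25, 2028, is outside that window, so Solax Isles is on standard time at UTC−08:00.
20:45 UTC − 8h = 12:45 Solax Isles.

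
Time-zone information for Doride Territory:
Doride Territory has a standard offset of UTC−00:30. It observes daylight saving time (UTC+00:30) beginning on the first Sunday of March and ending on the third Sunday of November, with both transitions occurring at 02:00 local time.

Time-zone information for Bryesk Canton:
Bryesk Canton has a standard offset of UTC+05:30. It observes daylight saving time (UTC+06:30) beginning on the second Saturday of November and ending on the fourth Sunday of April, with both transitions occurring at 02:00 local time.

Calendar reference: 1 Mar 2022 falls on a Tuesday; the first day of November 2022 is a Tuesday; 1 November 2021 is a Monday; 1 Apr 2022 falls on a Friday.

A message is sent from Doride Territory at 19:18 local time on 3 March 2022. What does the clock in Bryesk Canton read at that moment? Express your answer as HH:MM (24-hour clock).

1 March 2022 is a Tuesday, so the first Sunday is March 6.
1 November 2022 is a Tuesday, so the first Sunday is November 6 and the third is November 20.
3 March 2022 does not fall between 6 March and 20 November, so daylight saving is not in effect and Doride Territory is at UTC−00:30.
19:18 Doride Territory + 0h30m = 19:48 UTC.
1 November 2021 is a Monday, so the first Saturday is November 6 and the second is November 13.
1 April 2022 is a Friday, so the first Sunday is April 3 and the fourth is April 24.
At the standard offset (UTC+05:30), 19:48 UTC + 5h30m = 01:18 Bryesk Canton standard time (rolling into the next day, 4 March 2022).
The standard-time date in Bryesk Canton, 4 March 2022, falls between 13 November 2021 and 24 April 2022, so daylight saving is in effect and Bryesk Canton is at UTC+06:30.
19:48 UTC + 6h30m = 02:18 Bryesk Canton (rolling into the next day, 4 March 2022).

02:18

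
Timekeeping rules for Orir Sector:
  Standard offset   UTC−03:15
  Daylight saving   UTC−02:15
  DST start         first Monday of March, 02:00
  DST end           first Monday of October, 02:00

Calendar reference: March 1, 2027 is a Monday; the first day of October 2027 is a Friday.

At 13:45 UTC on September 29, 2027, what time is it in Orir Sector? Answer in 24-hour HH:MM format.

11:30

1 March 2027 is a Monday, so the first Monday is March 1.
1 October 2027 is a Friday, so the first Monday is October 4.
At the standard offset (UTC−03:15), 13:45 UTC − 3h15m = 10:30 Orir Sector standard time.
The standard-time date in Orir Sector, September 29, 2027, falls between 1 March and 4 October, so daylight saving is in effect and Orir Sector is at UTC−02:15.
13:45 UTC − 2h15m = 11:30 local.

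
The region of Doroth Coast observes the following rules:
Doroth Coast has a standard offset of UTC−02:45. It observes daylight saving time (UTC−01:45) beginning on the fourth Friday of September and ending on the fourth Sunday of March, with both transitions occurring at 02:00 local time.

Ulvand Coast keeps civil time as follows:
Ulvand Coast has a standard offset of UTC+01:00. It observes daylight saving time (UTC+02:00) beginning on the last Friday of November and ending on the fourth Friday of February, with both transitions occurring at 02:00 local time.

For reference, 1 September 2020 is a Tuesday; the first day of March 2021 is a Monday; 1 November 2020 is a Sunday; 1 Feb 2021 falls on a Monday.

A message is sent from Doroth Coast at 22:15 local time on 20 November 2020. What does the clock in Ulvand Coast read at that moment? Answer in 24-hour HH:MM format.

1 September 2020 is a Tuesday, so the first Friday is September 4 and the fourth is September 25.
1 March 2021 is a Monday, so the first Sunday is March 7 and the fourth is March 28.
20 November 2020 lies within the daylight-saving period (25 September 2020 – 28 March 2021), so Doroth Coast is on daylight time, UTC−01:45.
22:15 Doroth Coast + 1h45m = 00:00 UTC (rolling into the next day, 21 November 2020).
1 November 2020 is a Sunday, so Fridays fall on 6, 13, 20, 27; the last is November 27.
1 February 2021 is a Monday, so the first Friday is February 5 and the fourth is February 26.
At the standard offset (UTC+01:00), 00:00 UTC + 1h = 01:00 Ulvand Coast standard time.
The standard-time date in Ulvand Coast, 21 November 2020, does not fall between 27 November 2020 and 26 February 2021, so daylight saving is not in effect and Ulvand Coast is at UTC+01:00.
00:00 UTC + 1h = 01:00 Ulvand Coast.

01:00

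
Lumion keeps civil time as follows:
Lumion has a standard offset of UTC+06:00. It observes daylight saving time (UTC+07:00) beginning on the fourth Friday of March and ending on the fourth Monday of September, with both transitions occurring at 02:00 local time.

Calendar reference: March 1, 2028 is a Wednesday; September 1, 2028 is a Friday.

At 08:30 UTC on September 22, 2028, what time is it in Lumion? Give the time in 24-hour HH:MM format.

15:30

1 March 2028 is a Wednesday, so the first Friday is March 3 and the fourth is March 24.
1 September 2028 is a Friday, so the first Monday is September 4 and the fourth is September 25.
At the standard offset (UTC+06:00), 08:30 UTC + 6h = 14:30 Lumion standard time.
The standard-time date in Lumion, September 22, 2028, falls between 24 March and 25 September, so daylight saving is in effect and Lumion is at UTC+07:00.
08:30 UTC + 7h = 15:30 local.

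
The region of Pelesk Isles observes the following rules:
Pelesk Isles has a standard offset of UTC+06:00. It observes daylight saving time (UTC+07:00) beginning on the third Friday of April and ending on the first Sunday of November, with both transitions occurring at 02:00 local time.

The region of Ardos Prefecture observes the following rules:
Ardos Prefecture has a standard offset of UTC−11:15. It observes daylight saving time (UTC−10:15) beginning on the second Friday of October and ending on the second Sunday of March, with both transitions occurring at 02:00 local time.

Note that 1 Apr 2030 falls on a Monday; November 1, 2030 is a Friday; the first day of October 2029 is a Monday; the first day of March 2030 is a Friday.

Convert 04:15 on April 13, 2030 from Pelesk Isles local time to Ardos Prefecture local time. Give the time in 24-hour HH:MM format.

11:00

1 April 2030 is a Monday, so the first Friday is April 5 and the third is April 19.
1 November 2030 is a Friday, so the first Sunday is November 3.
April 13, 2030 does not fall between 19 April and 3 November, so daylight saving is not in effect and Pelesk Isles is at UTC+06:00.
04:15 Pelesk Isles − 6h = 22:15 UTC (rolling into the previous day, 12 April 2030).
1 October 2029 is a Monday, so the first Friday is October 5 and the second is October 12.
1 March 2030 is a Friday, so the first Sunday is March 3 and the second is March 10.
At the standard offset (UTC−11:15), 22:15 UTC − 11h15m = 11:00 Ardos Prefecture standard time.
The standard-time date in Ardos Prefecture, April 12, 2030, does not fall between 12 October 2029 and 10 March 2030, so daylight saving is not in effect and Ardos Prefecture is at UTC−11:15.
22:15 UTC − 11h15m = 11:00 Ardos Prefecture.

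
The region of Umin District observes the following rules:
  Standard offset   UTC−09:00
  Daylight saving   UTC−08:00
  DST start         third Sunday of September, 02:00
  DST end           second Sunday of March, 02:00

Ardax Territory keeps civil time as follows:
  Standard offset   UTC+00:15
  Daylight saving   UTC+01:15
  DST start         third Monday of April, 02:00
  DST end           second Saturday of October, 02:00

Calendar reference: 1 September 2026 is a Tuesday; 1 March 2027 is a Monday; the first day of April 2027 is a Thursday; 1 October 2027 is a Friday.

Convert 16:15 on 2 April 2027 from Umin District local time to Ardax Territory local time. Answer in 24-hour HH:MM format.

01:30

1 September 2026 is a Tuesday, so the first Sunday is September 6 and the third is September 20.
1 March 2027 is a Monday, so the first Sunday is March 7 and the second is March 14.
2 April 2027 is outside the daylight-saving period (20 September 2026 – 14 March 2027), so Umin District is on standard time, UTC−09:00.
16:15 Umin District + 9h = 01:15 UTC (rolling into the next day, 3 April 2027).
1 April 2027 is a Thursday, so the first Monday is April 5 and the third is April 19.
1 October 2027 is a Friday, so the first Saturday is October 2 and the second is October 9.
At the standard offset (UTC+00:15), 01:15 UTC + 0h15m = 01:30 Ardax Territory standard time.
Daylight saving runs 19 April – 9 October; the standard-time date in Ardax Territory, 3 April 2027, is outside that window, so Ardax Territory is on standard time at UTC+00:15.
01:15 UTC + 0h15m = 01:30 Ardax Territory.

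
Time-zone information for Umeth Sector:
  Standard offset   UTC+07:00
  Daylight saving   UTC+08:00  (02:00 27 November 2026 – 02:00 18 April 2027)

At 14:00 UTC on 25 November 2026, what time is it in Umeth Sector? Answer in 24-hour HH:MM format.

At the standard offset (UTC+07:00), 14:00 UTC + 7h = 21:00 Umeth Sector standard time.
The standard-time date in Umeth Sector, 25 November 2026, is outside the daylight-saving period (27 November 2026 – 18 April 2027), so Umeth Sector is on standard time, UTC+07:00.
14:00 UTC + 7h = 21:00 local.

21:00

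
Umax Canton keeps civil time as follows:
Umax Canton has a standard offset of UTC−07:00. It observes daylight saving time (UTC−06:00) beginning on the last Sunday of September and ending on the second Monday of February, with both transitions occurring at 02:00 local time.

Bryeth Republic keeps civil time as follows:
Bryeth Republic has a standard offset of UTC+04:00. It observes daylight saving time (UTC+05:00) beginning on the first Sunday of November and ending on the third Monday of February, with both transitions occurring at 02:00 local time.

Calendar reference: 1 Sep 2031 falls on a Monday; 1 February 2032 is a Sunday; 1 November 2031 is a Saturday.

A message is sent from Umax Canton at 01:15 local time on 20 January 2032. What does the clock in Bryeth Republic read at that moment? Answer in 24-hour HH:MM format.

1 September 2031 is a Monday, so Sundays fall on 7, 14, 21, 28; the last is September 28.
1 February 2032 is a Sunday, so the first Monday is February 2 and the second is February 9.
20 January 2032 falls between 28 September 2031 and 9 February 2032, so daylight saving is in effect and Umax Canton is at UTC−06:00.
01:15 Umax Canton + 6h = 07:15 UTC.
1 November 2031 is a Saturday, so the first Sunday is November 2.
1 February 2032 is a Sunday, so the first Monday is February 2 and the third is February 16.
At the standard offset (UTC+04:00), 07:15 UTC + 4h = 11:15 Bryeth Republic standard time.
The standard-time date in Bryeth Republic, 20 January 2032, lies within the daylight-saving period (2 November 2031 – 16 February 2032), so Bryeth Republic is on daylight time, UTC+05:00.
07:15 UTC + 5h = 12:15 Bryeth Republic.

12:15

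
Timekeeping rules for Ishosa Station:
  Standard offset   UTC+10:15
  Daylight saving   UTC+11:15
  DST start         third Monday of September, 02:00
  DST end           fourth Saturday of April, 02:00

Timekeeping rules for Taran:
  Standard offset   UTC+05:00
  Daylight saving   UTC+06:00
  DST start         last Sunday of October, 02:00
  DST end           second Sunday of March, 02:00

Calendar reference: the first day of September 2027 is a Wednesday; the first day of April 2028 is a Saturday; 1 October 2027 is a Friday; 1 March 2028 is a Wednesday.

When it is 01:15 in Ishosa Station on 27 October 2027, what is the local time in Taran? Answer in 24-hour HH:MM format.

19:00

1 September 2027 is a Wednesday, so the first Monday is September 6 and the third is September 20.
1 April 2028 is a Saturday, so the first Saturday is April 1 and the fourth is April 22.
Daylight saving runs 20 September 2027 – 22 April 2028; 27 October 2027 is inside that window, so Ishosa Station is at UTC+11:15.
01:15 Ishosa Station − 11h15m = 14:00 UTC (rolling into the previous day, 26 October 2027).
1 October 2027 is a Friday, so Sundays fall on 3, 10, 17, 24, 31; the last is October 31.
1 March 2028 is a Wednesday, so the first Sunday is March 5 and the second is March 12.
At the standard offset (UTC+05:00), 14:00 UTC + 5h = 19:00 Taran standard time.
The standard-time date in Taran, 26 October 2027, is outside the daylight-saving period (31 October 2027 – 12 March 2028), so Taran is on standard time, UTC+05:00.
14:00 UTC + 5h = 19:00 Taran.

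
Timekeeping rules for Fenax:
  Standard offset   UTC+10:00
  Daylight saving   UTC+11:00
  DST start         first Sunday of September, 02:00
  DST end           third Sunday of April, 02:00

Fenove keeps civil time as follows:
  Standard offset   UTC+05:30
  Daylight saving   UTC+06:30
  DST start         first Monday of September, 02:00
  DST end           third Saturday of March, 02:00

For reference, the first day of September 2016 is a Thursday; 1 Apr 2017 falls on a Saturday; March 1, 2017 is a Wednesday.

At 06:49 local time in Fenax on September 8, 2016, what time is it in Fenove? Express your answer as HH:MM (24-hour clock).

02:19

1 September 2016 is a Thursday, so the first Sunday is September 4.
1 April 2017 is a Saturday, so the first Sunday is April 2 and the third is April 16.
Daylight saving runs 4 September 2016 – 16 April 2017; September 8, 2016 is inside that window, so Fenax is at UTC+11:00.
06:49 Fenax − 11h = 19:49 UTC (rolling into the previous day, 7 September 2016).
1 September 2016 is a Thursday, so the first Monday is September 5.
1 March 2017 is a Wednesday, so the first Saturday is March 4 and the third is March 18.
At the standard offset (UTC+05:30), 19:49 UTC + 5h30m = 01:19 Fenove standard time (rolling into the next day, 8 September 2016).
The standard-time date in Fenove, September 8, 2016, lies within the daylight-saving period (5 September 2016 – 18 March 2017), so Fenove is on daylight time, UTC+06:30.
19:49 UTC + 6h30m = 02:19 Fenove (rolling into the next day, 8 September 2016).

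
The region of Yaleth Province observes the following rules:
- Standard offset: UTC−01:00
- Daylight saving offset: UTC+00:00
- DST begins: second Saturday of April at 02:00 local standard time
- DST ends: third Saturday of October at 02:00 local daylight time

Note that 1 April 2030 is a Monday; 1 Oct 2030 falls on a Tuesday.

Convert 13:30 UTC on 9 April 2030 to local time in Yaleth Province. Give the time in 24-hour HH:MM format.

12:30

1 April 2030 is a Monday, so the first Saturday is April 6 and the second is April 13.
1 October 2030 is a Tuesday, so the first Saturday is October 5 and the third is October 19.
At the standard offset (UTC−01:00), 13:30 UTC − 1h = 12:30 Yaleth Province standard time.
The standard-time date in Yaleth Province, 9 April 2030, does not fall between 13 April and 19 October, so daylight saving is not in effect and Yaleth Province is at UTC−01:00.
13:30 UTC − 1h = 12:30 local.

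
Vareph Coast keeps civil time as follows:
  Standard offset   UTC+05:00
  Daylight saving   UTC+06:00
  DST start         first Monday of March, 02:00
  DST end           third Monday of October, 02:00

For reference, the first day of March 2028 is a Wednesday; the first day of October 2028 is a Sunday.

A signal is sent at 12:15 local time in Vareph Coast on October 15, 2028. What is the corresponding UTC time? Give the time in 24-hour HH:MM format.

1 March 2028 is a Wednesday, so the first Monday is March 6.
1 October 2028 is a Sunday, so the first Monday is October 2 and the third is October 16.
October 15, 2028 falls between 6 March and 16 October, so daylight saving is in effect and Vareph Coast is at UTC+06:00.
12:15 local − 6h = 06:15 UTC.

06:15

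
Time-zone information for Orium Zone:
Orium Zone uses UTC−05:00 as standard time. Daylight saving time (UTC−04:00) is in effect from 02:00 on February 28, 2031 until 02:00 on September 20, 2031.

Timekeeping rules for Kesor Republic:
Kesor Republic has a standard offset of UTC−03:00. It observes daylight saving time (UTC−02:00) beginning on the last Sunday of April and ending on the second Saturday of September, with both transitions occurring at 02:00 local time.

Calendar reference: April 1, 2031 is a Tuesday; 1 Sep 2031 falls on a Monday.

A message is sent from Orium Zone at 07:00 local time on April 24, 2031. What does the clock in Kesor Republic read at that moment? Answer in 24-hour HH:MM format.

April 24, 2031 falls between 28 February and 20 September, so daylight saving is in effect and Orium Zone is at UTC−04:00.
07:00 Orium Zone + 4h = 11:00 UTC.
1 April 2031 is a Tuesday, so Sundays fall on 6, 13, 20, 27; the last is April 27.
1 September 2031 is a Monday, so the first Saturday is September 6 and the second is September 13.
At the standard offset (UTC−03:00), 11:00 UTC − 3h = 08:00 Kesor Republic standard time.
Daylight saving runs 27 April – 13 September; the standard-time date in Kesor Republic, April 24, 2031, is outside that window, so Kesor Republic is on standard time at UTC−03:00.
11:00 UTC − 3h = 08:00 Kesor Republic.

08:00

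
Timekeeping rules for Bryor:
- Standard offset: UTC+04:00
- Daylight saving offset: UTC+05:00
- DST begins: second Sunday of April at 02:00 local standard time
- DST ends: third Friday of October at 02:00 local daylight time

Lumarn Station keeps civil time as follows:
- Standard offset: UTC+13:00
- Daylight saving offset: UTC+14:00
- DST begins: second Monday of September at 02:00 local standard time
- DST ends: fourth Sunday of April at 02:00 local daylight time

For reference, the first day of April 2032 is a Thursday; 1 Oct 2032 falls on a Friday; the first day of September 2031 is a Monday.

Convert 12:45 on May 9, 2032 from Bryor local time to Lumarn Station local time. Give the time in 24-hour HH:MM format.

20:45

1 April 2032 is a Thursday, so the first Sunday is April 4 and the second is April 11.
1 October 2032 is a Friday, so the first Friday is October 1 and the third is October 15.
May 9, 2032 lies within the daylight-saving period (11 April – 15 October), so Bryor is on daylight time, UTC+05:00.
12:45 Bryor − 5h = 07:45 UTC.
1 September 2031 is a Monday, so the first Monday is September 1 and the second is September 8.
1 April 2032 is a Thursday, so the first Sunday is April 4 and the fourth is April 25.
At the standard offset (UTC+13:00), 07:45 UTC + 13h = 20:45 Lumarn Station standard time.
The standard-time date in Lumarn Station, May 9, 2032, does not fall between 8 September 2031 and 25 April 2032, so daylight saving is not in effect and Lumarn Station is at UTC+13:00.
07:45 UTC + 13h = 20:45 Lumarn Station.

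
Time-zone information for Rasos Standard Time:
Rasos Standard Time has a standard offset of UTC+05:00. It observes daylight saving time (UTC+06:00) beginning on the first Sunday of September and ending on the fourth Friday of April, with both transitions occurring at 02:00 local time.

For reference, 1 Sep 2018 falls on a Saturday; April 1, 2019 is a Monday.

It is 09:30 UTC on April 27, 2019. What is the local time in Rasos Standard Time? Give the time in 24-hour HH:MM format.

14:30

1 September 2018 is a Saturday, so the first Sunday is September 2.
1 April 2019 is a Monday, so the first Friday is April 5 and the fourth is April 26.
At the standard offset (UTC+05:00), 09:30 UTC + 5h = 14:30 Rasos Standard Time standard time.
The standard-time date in Rasos Standard Time, April 27, 2019, does not fall between 2 September 2018 and 26 April 2019, so daylight saving is not in effect and Rasos Standard Time is at UTC+05:00.
09:30 UTC + 5h = 14:30 local.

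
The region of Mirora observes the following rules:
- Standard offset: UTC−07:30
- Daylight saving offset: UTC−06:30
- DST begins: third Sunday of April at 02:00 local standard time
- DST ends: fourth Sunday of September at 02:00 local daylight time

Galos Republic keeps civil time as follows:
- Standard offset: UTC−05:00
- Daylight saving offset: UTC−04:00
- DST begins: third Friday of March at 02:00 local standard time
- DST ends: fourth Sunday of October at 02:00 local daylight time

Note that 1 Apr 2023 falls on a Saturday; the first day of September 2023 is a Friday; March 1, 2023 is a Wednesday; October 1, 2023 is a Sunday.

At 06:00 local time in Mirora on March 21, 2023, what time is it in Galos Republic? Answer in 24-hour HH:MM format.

09:30

1 April 2023 is a Saturday, so the first Sunday is April 2 and the third is April 16.
1 September 2023 is a Friday, so the first Sunday is September 3 and the fourth is September 24.
March 21, 2023 does not fall between 16 April and 24 September, so daylight saving is not in effect and Mirora is at UTC−07:30.
06:00 Mirora + 7h30m = 13:30 UTC.
1 March 2023 is a Wednesday, so the first Friday is March 3 and the third is March 17.
1 October 2023 is a Sunday, so the first Sunday is October 1 and the fourth is October 22.
At the standard offset (UTC−05:00), 13:30 UTC − 5h = 08:30 Galos Republic standard time.
Daylight saving runs 17 March – 22 October; the standard-time date in Galos Republic, March 21, 2023, is inside that window, so Galos Republic is at UTC−04:00.
13:30 UTC − 4h = 09:30 Galos Republic.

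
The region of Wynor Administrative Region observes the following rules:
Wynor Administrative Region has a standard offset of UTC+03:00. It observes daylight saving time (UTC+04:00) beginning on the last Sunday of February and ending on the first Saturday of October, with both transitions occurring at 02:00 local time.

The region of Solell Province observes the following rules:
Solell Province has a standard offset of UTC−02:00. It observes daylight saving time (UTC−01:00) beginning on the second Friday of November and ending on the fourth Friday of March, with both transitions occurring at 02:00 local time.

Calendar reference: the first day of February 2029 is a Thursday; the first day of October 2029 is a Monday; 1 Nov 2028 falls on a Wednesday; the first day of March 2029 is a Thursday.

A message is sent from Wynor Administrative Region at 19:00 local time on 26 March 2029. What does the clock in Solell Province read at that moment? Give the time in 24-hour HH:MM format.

13:00

1 February 2029 is a Thursday, so Sundays fall on 4, 11, 18, 25; the last is February 25.
1 October 2029 is a Monday, so the first Saturday is October 6.
26 March 2029 falls between 25 February and 6 October, so daylight saving is in effect and Wynor Administrative Region is at UTC+04:00.
19:00 Wynor Administrative Region − 4h = 15:00 UTC.
1 November 2028 is a Wednesday, so the first Friday is November 3 and the second is November 10.
1 March 2029 is a Thursday, so the first Friday is March 2 and the fourth is March 23.
At the standard offset (UTC−02:00), 15:00 UTC − 2h = 13:00 Solell Province standard time.
The standard-time date in Solell Province, 26 March 2029, is outside the daylight-saving period (10 November 2028 – 23 March 2029), so Solell Province is on standard time, UTC−02:00.
15:00 UTC − 2h = 13:00 Solell Province.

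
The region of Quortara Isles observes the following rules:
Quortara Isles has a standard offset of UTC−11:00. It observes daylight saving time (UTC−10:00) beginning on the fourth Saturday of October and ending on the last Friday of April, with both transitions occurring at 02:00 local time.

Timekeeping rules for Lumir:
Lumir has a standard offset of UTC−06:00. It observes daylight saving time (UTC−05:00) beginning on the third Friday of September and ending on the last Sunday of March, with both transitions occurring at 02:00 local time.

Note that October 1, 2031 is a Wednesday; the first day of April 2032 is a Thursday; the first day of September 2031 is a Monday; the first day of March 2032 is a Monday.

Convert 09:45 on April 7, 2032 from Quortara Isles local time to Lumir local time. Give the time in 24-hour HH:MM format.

1 October 2031 is a Wednesday, so the first Saturday is October 4 and the fourth is October 25.
1 April 2032 is a Thursday, so Fridays fall on 2, 9, 16, 23, 30; the last is April 30.
April 7, 2032 lies within the daylight-saving period (25 October 2031 – 30 April 2032), so Quortara Isles is on daylight time, UTC−10:00.
09:45 Quortara Isles + 10h = 19:45 UTC.
1 September 2031 is a Monday, so the first Friday is September 5 and the third is September 19.
1 March 2032 is a Monday, so Sundays fall on 7, 14, 21, 28; the last is March 28.
At the standard offset (UTC−06:00), 19:45 UTC − 6h = 13:45 Lumir standard time.
The standard-time date in Lumir, April 7, 2032, does not fall between 19 September 2031 and 28 March 2032, so daylight saving is not in effect and Lumir is at UTC−06:00.
19:45 UTC − 6h = 13:45 Lumir.

13:45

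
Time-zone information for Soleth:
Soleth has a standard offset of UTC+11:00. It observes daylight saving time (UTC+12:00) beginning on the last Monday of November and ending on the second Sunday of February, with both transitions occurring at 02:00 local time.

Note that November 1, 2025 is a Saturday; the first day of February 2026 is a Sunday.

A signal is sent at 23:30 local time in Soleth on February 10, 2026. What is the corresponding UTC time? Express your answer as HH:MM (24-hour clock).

12:30

1 November 2025 is a Saturday, so Mondays fall on 3, 10, 17, 24; the last is November 24.
1 February 2026 is a Sunday, so the first Sunday is February 1 and the second is February 8.
Daylight saving runs 24 November 2025 – 8 February 2026; February 10, 2026 is outside that window, so Soleth is on standard time at UTC+11:00.
23:30 local − 11h = 12:30 UTC.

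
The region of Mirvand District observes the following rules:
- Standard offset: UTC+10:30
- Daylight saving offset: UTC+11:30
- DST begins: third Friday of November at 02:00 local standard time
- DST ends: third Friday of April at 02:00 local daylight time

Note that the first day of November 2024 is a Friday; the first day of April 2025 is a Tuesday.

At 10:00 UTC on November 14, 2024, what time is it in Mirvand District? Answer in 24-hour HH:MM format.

20:30

1 November 2024 is a Friday, so the first Friday is November 1 and the third is November 15.
1 April 2025 is a Tuesday, so the first Friday is April 4 and the third is April 18.
At the standard offset (UTC+10:30), 10:00 UTC + 10h30m = 20:30 Mirvand District standard time.
The standard-time date in Mirvand District, November 14, 2024, is outside the daylight-saving period (15 November 2024 – 18 April 2025), so Mirvand District is on standard time, UTC+10:30.
10:00 UTC + 10h30m = 20:30 local.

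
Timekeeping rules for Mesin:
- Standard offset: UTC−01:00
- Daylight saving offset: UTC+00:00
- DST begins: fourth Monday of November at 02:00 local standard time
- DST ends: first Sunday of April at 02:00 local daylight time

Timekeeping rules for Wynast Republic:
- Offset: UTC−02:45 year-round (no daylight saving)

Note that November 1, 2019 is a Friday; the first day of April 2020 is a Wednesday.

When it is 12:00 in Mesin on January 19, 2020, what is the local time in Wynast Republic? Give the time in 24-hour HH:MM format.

1 November 2019 is a Friday, so the first Monday is November 4 and the fourth is November 25.
1 April 2020 is a Wednesday, so the first Sunday is April 5.
Daylight saving runs 25 November 2019 – 5 April 2020; January 19, 2020 is inside that window, so Mesin is at UTC+00:00.
12:00 Mesin − 0h = 12:00 UTC.
Wynast Republic stays on UTC−02:45 all year.
12:00 UTC − 2h45m = 09:15 Wynast Republic.

09:15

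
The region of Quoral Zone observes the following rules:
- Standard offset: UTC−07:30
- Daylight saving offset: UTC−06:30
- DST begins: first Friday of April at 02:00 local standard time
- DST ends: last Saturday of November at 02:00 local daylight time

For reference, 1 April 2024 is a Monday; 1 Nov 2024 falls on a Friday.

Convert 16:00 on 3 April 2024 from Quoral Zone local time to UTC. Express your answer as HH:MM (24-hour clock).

1 April 2024 is a Monday, so the first Friday is April 5.
1 November 2024 is a Friday, so Saturdays fall on 2, 9, 16, 23, 30; the last is November 30.
3 April 2024 is outside the daylight-saving period (5 April – 30 November), so Quoral Zone is on standard time, UTC−07:30.
16:00 local + 7h30m = 23:30 UTC.

23:30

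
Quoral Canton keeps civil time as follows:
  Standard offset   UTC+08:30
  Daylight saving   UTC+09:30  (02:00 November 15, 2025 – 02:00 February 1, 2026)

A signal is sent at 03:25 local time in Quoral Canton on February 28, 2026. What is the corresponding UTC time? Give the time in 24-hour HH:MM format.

18:55

February 28, 2026 is outside the daylight-saving period (15 November 2025 – 1 February 2026), so Quoral Canton is on standard time, UTC+08:30.
03:25 local − 8h30m = 18:55 UTC (rolling into the previous day, 27 February 2026).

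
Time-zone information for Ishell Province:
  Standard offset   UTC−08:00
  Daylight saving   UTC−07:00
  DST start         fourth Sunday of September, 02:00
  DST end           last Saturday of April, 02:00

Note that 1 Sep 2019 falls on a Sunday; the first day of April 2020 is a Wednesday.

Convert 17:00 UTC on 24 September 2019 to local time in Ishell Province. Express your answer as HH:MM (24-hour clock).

1 September 2019 is a Sunday, so the first Sunday is September 1 and the fourth is September 22.
1 April 2020 is a Wednesday, so Saturdays fall on 4, 11, 18, 25; the last is April 25.
At the standard offset (UTC−08:00), 17:00 UTC − 8h = 09:00 Ishell Province standard time.
The standard-time date in Ishell Province, 24 September 2019, lies within the daylight-saving period (22 September 2019 – 25 April 2020), so Ishell Province is on daylight time, UTC−07:00.
17:00 UTC − 7h = 10:00 local.

10:00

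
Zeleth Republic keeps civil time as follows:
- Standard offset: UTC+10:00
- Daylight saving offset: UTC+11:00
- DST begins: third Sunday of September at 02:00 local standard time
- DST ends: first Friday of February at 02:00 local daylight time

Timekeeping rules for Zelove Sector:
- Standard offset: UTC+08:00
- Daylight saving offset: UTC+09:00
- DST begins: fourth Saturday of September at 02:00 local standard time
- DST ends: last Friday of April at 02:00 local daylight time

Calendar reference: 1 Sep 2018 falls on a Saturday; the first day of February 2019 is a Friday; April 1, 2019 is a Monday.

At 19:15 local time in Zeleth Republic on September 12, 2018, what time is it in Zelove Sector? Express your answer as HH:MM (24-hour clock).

1 September 2018 is a Saturday, so the first Sunday is September 2 and the third is September 16.
1 February 2019 is a Friday, so the first Friday is February 1.
Daylight saving runs 16 September 2018 – 1 February 2019; September 12, 2018 is outside that window, so Zeleth Republic is on standard time at UTC+10:00.
19:15 Zeleth Republic − 10h = 09:15 UTC.
1 September 2018 is a Saturday, so the first Saturday is September 1 and the fourth is September 22.
1 April 2019 is a Monday, so Fridays fall on 5, 12, 19, 26; the last is April 26.
At the standard offset (UTC+08:00), 09:15 UTC + 8h = 17:15 Zelove Sector standard time.
Daylight saving runs 22 September 2018 – 26 April 2019; the standard-time date in Zelove Sector, September 12, 2018, is outside that window, so Zelove Sector is on standard time at UTC+08:00.
09:15 UTC + 8h = 17:15 Zelove Sector.

17:15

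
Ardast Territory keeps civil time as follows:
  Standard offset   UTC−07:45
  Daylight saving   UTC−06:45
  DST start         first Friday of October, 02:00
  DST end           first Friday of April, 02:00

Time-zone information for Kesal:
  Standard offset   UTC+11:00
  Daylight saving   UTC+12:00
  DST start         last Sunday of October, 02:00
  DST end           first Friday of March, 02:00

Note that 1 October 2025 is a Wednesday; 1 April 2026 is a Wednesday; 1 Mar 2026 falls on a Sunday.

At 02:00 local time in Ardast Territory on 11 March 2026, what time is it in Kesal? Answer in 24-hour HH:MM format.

19:45

1 October 2025 is a Wednesday, so the first Friday is October 3.
1 April 2026 is a Wednesday, so the first Friday is April 3.
11 March 2026 falls between 3 October 2025 and 3 April 2026, so daylight saving is in effect and Ardast Territory is at UTC−06:45.
02:00 Ardast Territory + 6h45m = 08:45 UTC.
1 October 2025 is a Wednesday, so Sundays fall on 5, 12, 19, 26; the last is October 26.
1 March 2026 is a Sunday, so the first Friday is March 6.
At the standard offset (UTC+11:00), 08:45 UTC + 11h = 19:45 Kesal standard time.
The standard-time date in Kesal, 11 March 2026, does not fall between 26 October 2025 and 6 March 2026, so daylight saving is not in effect and Kesal is at UTC+11:00.
08:45 UTC + 11h = 19:45 Kesal.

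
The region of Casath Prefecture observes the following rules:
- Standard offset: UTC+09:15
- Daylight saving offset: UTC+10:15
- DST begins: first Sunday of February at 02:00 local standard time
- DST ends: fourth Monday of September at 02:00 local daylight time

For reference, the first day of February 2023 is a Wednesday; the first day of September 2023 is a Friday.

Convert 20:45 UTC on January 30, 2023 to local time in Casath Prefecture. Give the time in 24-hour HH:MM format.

06:00

1 February 2023 is a Wednesday, so the first Sunday is February 5.
1 September 2023 is a Friday, so the first Monday is September 4 and the fourth is September 25.
At the standard offset (UTC+09:15), 20:45 UTC + 9h15m = 06:00 Casath Prefecture standard time (rolling into the next day, 31 January 2023).
The standard-time date in Casath Prefecture, January 31, 2023, is outside the daylight-saving period (5 February – 25 September), so Casath Prefecture is on standard time, UTC+09:15.
20:45 UTC + 9h15m = 06:00 local (rolling into the next day, 31 January 2023).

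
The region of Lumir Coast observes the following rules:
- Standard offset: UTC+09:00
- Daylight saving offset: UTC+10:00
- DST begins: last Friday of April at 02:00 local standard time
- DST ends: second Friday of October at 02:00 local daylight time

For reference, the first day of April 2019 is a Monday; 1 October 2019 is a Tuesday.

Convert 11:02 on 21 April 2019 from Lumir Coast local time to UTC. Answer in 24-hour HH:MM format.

02:02

1 April 2019 is a Monday, so Fridays fall on 5, 12, 19, 26; the last is April 26.
1 October 2019 is a Tuesday, so the first Friday is October 4 and the second is October 11.
Daylight saving runs 26 April – 11 October; 21 April 2019 is outside that window, so Lumir Coast is on standard time at UTC+09:00.
11:02 local − 9h = 02:02 UTC.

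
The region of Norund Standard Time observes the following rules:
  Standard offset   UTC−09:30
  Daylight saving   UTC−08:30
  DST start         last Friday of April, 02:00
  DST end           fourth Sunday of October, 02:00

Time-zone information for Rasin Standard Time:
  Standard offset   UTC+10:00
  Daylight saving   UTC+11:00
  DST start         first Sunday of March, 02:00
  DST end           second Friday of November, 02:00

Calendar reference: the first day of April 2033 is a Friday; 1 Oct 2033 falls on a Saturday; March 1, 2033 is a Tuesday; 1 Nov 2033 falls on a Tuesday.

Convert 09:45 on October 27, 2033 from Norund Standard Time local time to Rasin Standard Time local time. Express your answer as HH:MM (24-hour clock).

06:15

1 April 2033 is a Friday, so Fridays fall on 1, 8, 15, 22, 29; the last is April 29.
1 October 2033 is a Saturday, so the first Sunday is October 2 and the fourth is October 23.
October 27, 2033 is outside the daylight-saving period (29 April – 23 October), so Norund Standard Time is on standard time, UTC−09:30.
09:45 Norund Standard Time + 9h30m = 19:15 UTC.
1 March 2033 is a Tuesday, so the first Sunday is March 6.
1 November 2033 is a Tuesday, so the first Friday is November 4 and the second is November 11.
At the standard offset (UTC+10:00), 19:15 UTC + 10h = 05:15 Rasin Standard Time standard time (rolling into the next day, 28 October 2033).
The standard-time date in Rasin Standard Time, October 28, 2033, lies within the daylight-saving period (6 March – 11 November), so Rasin Standard Time is on daylight time, UTC+11:00.
19:15 UTC + 11h = 06:15 Rasin Standard Time (rolling into the next day, 28 October 2033).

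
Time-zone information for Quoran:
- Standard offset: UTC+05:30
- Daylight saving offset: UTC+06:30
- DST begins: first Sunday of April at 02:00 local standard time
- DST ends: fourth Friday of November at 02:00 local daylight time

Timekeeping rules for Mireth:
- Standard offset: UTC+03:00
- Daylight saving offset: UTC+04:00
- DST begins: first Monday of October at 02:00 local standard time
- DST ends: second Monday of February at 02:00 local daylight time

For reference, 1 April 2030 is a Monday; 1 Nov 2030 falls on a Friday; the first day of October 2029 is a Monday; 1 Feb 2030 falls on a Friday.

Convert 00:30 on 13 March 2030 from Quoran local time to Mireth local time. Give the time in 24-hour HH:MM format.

22:00

1 April 2030 is a Monday, so the first Sunday is April 7.
1 November 2030 is a Friday, so the first Friday is November 1 and the fourth is November 22.
13 March 2030 does not fall between 7 April and 22 November, so daylight saving is not in effect and Quoran is at UTC+05:30.
00:30 Quoran − 5h30m = 19:00 UTC (rolling into the previous day, 12 March 2030).
1 October 2029 is a Monday, so the first Monday is October 1.
1 February 2030 is a Friday, so the first Monday is February 4 and the second is February 11.
At the standard offset (UTC+03:00), 19:00 UTC + 3h = 22:00 Mireth standard time.
The standard-time date in Mireth, 12 March 2030, is outside the daylight-saving period (1 October 2029 – 11 February 2030), so Mireth is on standard time, UTC+03:00.
19:00 UTC + 3h = 22:00 Mireth.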